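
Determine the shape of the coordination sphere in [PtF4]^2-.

square planar

Each fluoride is −1; balancing the −2 overall charge requires Pt(II).
Group 10 minus oxidation state 2 gives a d⁸ configuration.
With 4 monodentate ligands the coordination number is 4.
A 5d d⁸ ion has a large crystal-field splitting; square planar leaves the high-energy d_{x²−y²} orbital empty and maximises CFSE.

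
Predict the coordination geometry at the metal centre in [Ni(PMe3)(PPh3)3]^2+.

square planar

Summing ligand charges against the +2 overall charge gives an oxidation state of +2 for nickel.
Group 10 minus oxidation state 2 gives a d⁸ configuration.
With 4 monodentate ligands the coordination number is 4.
Trimethylphosphine and triphenylphosphine are strong-field ligands (high in the spectrochemical series).
A 3d d⁸ ion with strong-field ligands gains enough CFSE to favour square planar over tetrahedral.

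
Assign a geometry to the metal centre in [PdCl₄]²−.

square planar

Each chloride is −1; balancing the −2 overall charge requires Pd(II).
Palladium is a group-10 element; Pd(II) is therefore d⁸.
With 4 monodentate ligands the coordination number is 4.
A 4d d⁸ ion has a large crystal-field splitting; square planar leaves the high-energy d_{x²−y²} orbital empty and maximises CFSE.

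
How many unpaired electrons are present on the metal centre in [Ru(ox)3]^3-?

1 unpaired electron

Ligand charges: each oxalate is −2. With an overall charge of −3 the ruthenium centre must be in the +3 oxidation state.
Ruthenium is a group-8 element; Ru(III) is therefore d⁵.
Counting donor atoms: 3×oxalate (bidentate) → 6 donors. Coordination number = 6.
The spin state decides the count: a 4d ion has a large Δₒ and is invariably low-spin.
An octahedral low-spin d⁵ ion is t₂g⁵e_g⁰, giving 1 unpaired electron.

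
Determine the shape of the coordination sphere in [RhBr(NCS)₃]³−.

Ligand charges: each bromide is −1; each isothiocyanate is −1. With an overall charge of −3 the rhodium centre must be in the +1 oxidation state.
Rh sits in group 9, so the d-electron count is 9 − 1 = 8.
With 4 monodentate ligands the coordination number is 4.
A 4d d⁸ ion has a large crystal-field splitting; square planar leaves the high-energy d_{x²−y²} orbital empty and maximises CFSE.

square planar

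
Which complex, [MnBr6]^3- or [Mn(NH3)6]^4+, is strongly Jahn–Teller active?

[MnBr6]^3-: Ligand charges: each bromide is −1. With an overall charge of −3 the manganese centre must be in the +3 oxidation state. Mn sits in group 7, so the d-electron count is 7 − 3 = 4. Bromide is a weak-field ligand for a first-row metal, so the complex is high-spin. The t₂g³e_g¹ (high-spin) configuration has an unevenly filled e_g set; the Jahn–Teller theorem predicts a tetragonal distortion (typically axial elongation) to lift the degeneracy.
[Mn(NH3)6]^4+: Ligand charges: ammonia is neutral. With an overall charge of +4 the manganese centre must be in the +4 oxidation state. Group 7 minus oxidation state 4 gives a d³ configuration. The d³ configuration leaves the e_g set evenly filled (or empty) — no strong Jahn–Teller driving force.

[MnBr6]^3-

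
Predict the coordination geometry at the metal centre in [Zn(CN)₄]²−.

Summing ligand charges against the −2 overall charge gives an oxidation state of +2 for zinc.
Zinc is a group-12 element; Zn(II) is therefore d¹⁰.
Coordination number: 4.
A d¹⁰ ion has no crystal-field stabilisation preference between square planar and tetrahedral, so four ligands adopt the sterically favoured tetrahedral geometry.

tetrahedral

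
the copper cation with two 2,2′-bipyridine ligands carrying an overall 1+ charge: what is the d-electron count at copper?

d10

Summing ligand charges against the +1 overall charge gives an oxidation state of +1 for copper.
Copper is a group-11 element; Cu(I) is therefore d¹⁰.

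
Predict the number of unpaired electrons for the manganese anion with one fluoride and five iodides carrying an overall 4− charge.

Ligand charges: each fluoride is −1; each iodide is −1. With an overall charge of −4 the manganese centre must be in the +2 oxidation state.
Manganese is a group-7 element; Mn(II) is therefore d⁵.
The spin state decides the count: Fluoride and iodide are weak-field ligands for a first-row metal, so the complex is high-spin.
An octahedral high-spin d⁵ ion is t₂g³e_g², giving 5 unpaired electrons.

5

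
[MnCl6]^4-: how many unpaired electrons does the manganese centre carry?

5

Each chloride is −1; balancing the −4 overall charge requires Mn(II).
Manganese is a group-7 element; Mn(II) is therefore d⁵.
The spin state decides the count: Chloride is a weak-field ligand for a first-row metal, so the complex is high-spin.
An octahedral high-spin d⁵ ion is t₂g³e_g², giving 5 unpaired electrons.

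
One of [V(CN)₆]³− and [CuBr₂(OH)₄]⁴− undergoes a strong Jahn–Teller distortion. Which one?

[CuBr₂(OH)₄]⁴−

[V(CN)₆]³−: Ligand charges: each cyanide is −1. With an overall charge of −3 the vanadium centre must be in the +3 oxidation state. Vanadium is a group-5 element; V(III) is therefore d². The d² configuration leaves the e_g set evenly filled (or empty) — no strong Jahn–Teller driving force.
[CuBr₂(OH)₄]⁴−: Each bromide is −1; each hydroxide is −1; balancing the −4 overall charge requires Cu(II). Copper is a group-11 element; Cu(II) is therefore d⁹. The t₂g⁶e_g³ configuration has an unevenly filled e_g set; the Jahn–Teller theorem predicts a tetragonal distortion (typically axial elongation) to lift the degeneracy.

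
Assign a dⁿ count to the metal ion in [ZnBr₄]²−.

Each bromide is −1; balancing the −2 overall charge requires Zn(II).
Zinc is a group-12 element; Zn(II) is therefore d¹⁰.

d10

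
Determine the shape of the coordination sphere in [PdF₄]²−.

square planar

Summing ligand charges against the −2 overall charge gives an oxidation state of +2 for palladium.
Group 10 minus oxidation state 2 gives a d⁸ configuration.
With 4 monodentate ligands the coordination number is 4.
A 4d d⁸ ion has a large crystal-field splitting; square planar leaves the high-energy d_{x²−y²} orbital empty and maximises CFSE.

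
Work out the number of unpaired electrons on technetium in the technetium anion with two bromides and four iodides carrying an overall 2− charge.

Summing ligand charges against the −2 overall charge gives an oxidation state of +4 for technetium.
Tc sits in group 7, so the d-electron count is 7 − 4 = 3.
In an octahedral field the d³ configuration is t₂g³e_g⁰ (only one arrangement possible), giving 3 unpaired electrons.

3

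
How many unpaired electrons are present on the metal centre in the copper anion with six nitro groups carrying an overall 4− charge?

Each nitro (N-bound nitrite) is −1; balancing the −4 overall charge requires Cu(II).
Copper is a group-11 element; Cu(II) is therefore d⁹.
In an octahedral field the d⁹ configuration is t₂g⁶e_g³ (only one arrangement possible), giving 1 unpaired electron.

1 unpaired electron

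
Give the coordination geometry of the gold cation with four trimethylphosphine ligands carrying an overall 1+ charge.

Trimethylphosphine is neutral; balancing the +1 overall charge requires Au(I).
Au sits in group 11, so the d-electron count is 11 − 1 = 10.
Coordination number: 4.
A d¹⁰ ion has no crystal-field stabilisation preference between square planar and tetrahedral, so four ligands adopt the sterically favoured tetrahedral geometry.

tetrahedral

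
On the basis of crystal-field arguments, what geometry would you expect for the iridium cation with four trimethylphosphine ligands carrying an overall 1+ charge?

square planar

Trimethylphosphine is neutral; balancing the +1 overall charge requires Ir(I).
Group 9 minus oxidation state 1 gives a d⁸ configuration.
Coordination number: 4.
A 5d d⁸ ion has a large crystal-field splitting; square planar leaves the high-energy d_{x²−y²} orbital empty and maximises CFSE.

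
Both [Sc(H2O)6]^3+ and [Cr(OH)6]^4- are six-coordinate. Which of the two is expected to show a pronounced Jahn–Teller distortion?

[Cr(OH)6]^4-

[Sc(H2O)6]^3+: Summing ligand charges against the +3 overall charge gives an oxidation state of +3 for scandium. Scandium is a group-3 element; Sc(III) is therefore d⁰. The d⁰ configuration leaves the e_g set evenly filled (or empty) — no strong Jahn–Teller driving force.
[Cr(OH)6]^4-: Summing ligand charges against the −4 overall charge gives an oxidation state of +2 for chromium. Group 6 minus oxidation state 2 gives a d⁴ configuration. Hydroxide is a weak-field ligand for a first-row metal, so the complex is high-spin. The t₂g³e_g¹ (high-spin) configuration has an unevenly filled e_g set; the Jahn–Teller theorem predicts a tetragonal distortion (typically axial elongation) to lift the degeneracy.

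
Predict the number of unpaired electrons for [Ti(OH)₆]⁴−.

Ligand charges: each hydroxide is −1. With an overall charge of −4 the titanium centre must be in the +2 oxidation state.
Ti sits in group 4, so the d-electron count is 4 − 2 = 2.
In an octahedral field the d² configuration is t₂g²e_g⁰ (only one arrangement possible), giving 2 unpaired electrons.

2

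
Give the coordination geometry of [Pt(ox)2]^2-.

square planar

Summing ligand charges against the −2 overall charge gives an oxidation state of +2 for platinum.
Pt sits in group 10, so the d-electron count is 10 − 2 = 8.
Counting donor atoms: 2×oxalate (bidentate) → 4 donors. Coordination number = 4.
A 5d d⁸ ion has a large crystal-field splitting; square planar leaves the high-energy d_{x²−y²} orbital empty and maximises CFSE.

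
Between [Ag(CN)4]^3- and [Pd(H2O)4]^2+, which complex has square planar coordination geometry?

[Pd(H2O)4]^2+

For [Ag(CN)4]^3-: Ligand charges: each cyanide is −1. With an overall charge of −3 the silver centre must be in the +1 oxidation state. Ag sits in group 11, so the d-electron count is 11 − 1 = 10. A d¹⁰ ion has no crystal-field stabilisation preference between square planar and tetrahedral, so four ligands adopt the sterically favoured tetrahedral geometry. → tetrahedral.
For [Pd(H2O)4]^2+: Summing ligand charges against the +2 overall charge gives an oxidation state of +2 for palladium. Group 10 minus oxidation state 2 gives a d⁸ configuration. A 4d d⁸ ion has a large crystal-field splitting; square planar leaves the high-energy d_{x²−y²} orbital empty and maximises CFSE. → square planar.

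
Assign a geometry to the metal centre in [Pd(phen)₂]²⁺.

square planar

1,10-phenanthroline is neutral; balancing the +2 overall charge requires Pd(II).
Palladium is a group-10 element; Pd(II) is therefore d⁸.
Counting donor atoms: 2×1,10-phenanthroline (bidentate) → 4 donors. Coordination number = 4.
A 4d d⁸ ion has a large crystal-field splitting; square planar leaves the high-energy d_{x²−y²} orbital empty and maximises CFSE.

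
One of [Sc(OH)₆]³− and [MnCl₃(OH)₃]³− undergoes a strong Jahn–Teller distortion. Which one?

[MnCl₃(OH)₃]³−

[Sc(OH)₆]³−: Ligand charges: each hydroxide is −1. With an overall charge of −3 the scandium centre must be in the +3 oxidation state. Group 3 minus oxidation state 3 gives a d⁰ configuration. The d⁰ configuration leaves the e_g set evenly filled (or empty) — no strong Jahn–Teller driving force.
[MnCl₃(OH)₃]³−: Summing ligand charges against the −3 overall charge gives an oxidation state of +3 for manganese. Group 7 minus oxidation state 3 gives a d⁴ configuration. Chloride and hydroxide are weak-field ligands for a first-row metal, so the complex is high-spin. The t₂g³e_g¹ (high-spin) configuration has an unevenly filled e_g set; the Jahn–Teller theorem predicts a tetragonal distortion (typically axial elongation) to lift the degeneracy.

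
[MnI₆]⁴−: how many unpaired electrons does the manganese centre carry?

Each iodide is −1; balancing the −4 overall charge requires Mn(II).
Group 7 minus oxidation state 2 gives a d⁵ configuration.
The spin state decides the count: Iodide is a weak-field ligand for a first-row metal, so the complex is high-spin.
An octahedral high-spin d⁵ ion is t₂g³e_g², giving 5 unpaired electrons.

5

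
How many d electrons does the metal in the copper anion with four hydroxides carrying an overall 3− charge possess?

d10

Ligand charges: each hydroxide is −1. With an overall charge of −3 the copper centre must be in the +1 oxidation state.
Copper is a group-11 element; Cu(I) is therefore d¹⁰.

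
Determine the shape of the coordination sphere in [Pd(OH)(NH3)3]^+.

Each hydroxide is −1; ammonia is neutral; balancing the +1 overall charge requires Pd(II).
Palladium is a group-10 element; Pd(II) is therefore d⁸.
Coordination number: 4.
A 4d d⁸ ion has a large crystal-field splitting; square planar leaves the high-energy d_{x²−y²} orbital empty and maximises CFSE.

square planar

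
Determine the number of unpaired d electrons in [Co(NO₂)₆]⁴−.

Ligand charges: each nitro (N-bound nitrite) is −1. With an overall charge of −4 the cobalt centre must be in the +2 oxidation state.
Co sits in group 9, so the d-electron count is 9 − 2 = 7.
The spin state decides the count: Nitro (N-bound nitrite) is a strong-field ligand (high in the spectrochemical series) for a first-row metal, so the complex is low-spin.
An octahedral low-spin d⁷ ion is t₂g⁶e_g¹, giving 1 unpaired electron.

1 unpaired electron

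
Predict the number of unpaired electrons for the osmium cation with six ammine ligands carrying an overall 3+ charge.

Ammonia is neutral; balancing the +3 overall charge requires Os(III).
Group 8 minus oxidation state 3 gives a d⁵ configuration.
The spin state decides the count: a 5d ion has a large Δₒ and is invariably low-spin.
An octahedral low-spin d⁵ ion is t₂g⁵e_g⁰, giving 1 unpaired electron.

1 unpaired electron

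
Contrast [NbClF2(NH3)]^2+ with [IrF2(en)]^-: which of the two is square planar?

[IrF2(en)]^-

For [NbClF2(NH3)]^2+: Each chloride is −1; each fluoride is −1; ammonia is neutral; balancing the +2 overall charge requires Nb(V). Nb sits in group 5, so the d-electron count is 5 − 5 = 0. A d⁰ ion has no crystal-field stabilisation preference between square planar and tetrahedral, so four ligands adopt the sterically favoured tetrahedral geometry. → tetrahedral.
For [IrF2(en)]^-: Ligand charges: each fluoride is −1; ethylenediamine is neutral. With an overall charge of −1 the iridium centre must be in the +1 oxidation state. Iridium is a group-9 element; Ir(I) is therefore d⁸. A 5d d⁸ ion has a large crystal-field splitting; square planar leaves the high-energy d_{x²−y²} orbital empty and maximises CFSE. → square planar.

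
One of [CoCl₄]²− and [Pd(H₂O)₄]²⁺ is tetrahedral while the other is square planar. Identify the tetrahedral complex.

For [CoCl₄]²−: Ligand charges: each chloride is −1. With an overall charge of −2 the cobalt centre must be in the +2 oxidation state. Cobalt is a group-9 element; Co(II) is therefore d⁷. For a high-spin 3d d⁷ ion with weak-field ligands the small Δₜ gives little square-planar CFSE advantage, so four ligands adopt the sterically favoured tetrahedral geometry. → tetrahedral.
For [Pd(H₂O)₄]²⁺: Summing ligand charges against the +2 overall charge gives an oxidation state of +2 for palladium. Pd sits in group 10, so the d-electron count is 10 − 2 = 8. A 4d d⁸ ion has a large crystal-field splitting; square planar leaves the high-energy d_{x²−y²} orbital empty and maximises CFSE. → square planar.

[CoCl₄]²−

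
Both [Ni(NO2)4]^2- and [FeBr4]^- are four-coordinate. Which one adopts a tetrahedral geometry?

[FeBr4]^-

For [Ni(NO2)4]^2-: Summing ligand charges against the −2 overall charge gives an oxidation state of +2 for nickel. Nickel is a group-10 element; Ni(II) is therefore d⁸. Nitro (N-bound nitrite) is a strong-field ligand (high in the spectrochemical series). A 3d d⁸ ion with strong-field ligands gains enough CFSE to favour square planar over tetrahedral. → square planar.
For [FeBr4]^-: Each bromide is −1; balancing the −1 overall charge requires Fe(III). Group 8 minus oxidation state 3 gives a d⁵ configuration. A high-spin d⁵ ion has zero CFSE in either geometry, so four ligands adopt the sterically favoured tetrahedral geometry. → tetrahedral.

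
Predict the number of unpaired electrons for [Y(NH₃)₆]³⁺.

Ammonia is neutral; balancing the +3 overall charge requires Y(III).
Group 3 minus oxidation state 3 gives a d⁰ configuration.
In an octahedral field the d⁰ configuration is t₂g⁰e_g⁰, giving 0 unpaired electrons.

0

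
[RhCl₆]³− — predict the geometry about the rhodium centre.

Summing ligand charges against the −3 overall charge gives an oxidation state of +3 for rhodium.
Rh sits in group 9, so the d-electron count is 9 − 3 = 6.
Coordination number: 6.
Six donors around a single metal centre give an octahedral coordination sphere.

octahedral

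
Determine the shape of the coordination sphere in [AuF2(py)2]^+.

Ligand charges: each fluoride is −1; pyridine is neutral. With an overall charge of +1 the gold centre must be in the +3 oxidation state.
Gold is a group-11 element; Au(III) is therefore d⁸.
With 4 monodentate ligands the coordination number is 4.
A 5d d⁸ ion has a large crystal-field splitting; square planar leaves the high-energy d_{x²−y²} orbital empty and maximises CFSE.

square planar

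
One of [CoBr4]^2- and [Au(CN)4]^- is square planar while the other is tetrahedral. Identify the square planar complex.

[Au(CN)4]^-

For [CoBr4]^2-: Summing ligand charges against the −2 overall charge gives an oxidation state of +2 for cobalt. Cobalt is a group-9 element; Co(II) is therefore d⁷. For a high-spin 3d d⁷ ion with weak-field ligands the small Δₜ gives little square-planar CFSE advantage, so four ligands adopt the sterically favoured tetrahedral geometry. → tetrahedral.
For [Au(CN)4]^-: Each cyanide is −1; balancing the −1 overall charge requires Au(III). Group 11 minus oxidation state 3 gives a d⁸ configuration. A 5d d⁸ ion has a large crystal-field splitting; square planar leaves the high-energy d_{x²−y²} orbital empty and maximises CFSE. → square planar.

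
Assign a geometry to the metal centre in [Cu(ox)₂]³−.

Ligand charges: each oxalate is −2. With an overall charge of −3 the copper centre must be in the +1 oxidation state.
Group 11 minus oxidation state 1 gives a d¹⁰ configuration.
Counting donor atoms: 2×oxalate (bidentate) → 4 donors. Coordination number = 4.
A d¹⁰ ion has no crystal-field stabilisation preference between square planar and tetrahedral, so four ligands adopt the sterically favoured tetrahedral geometry.

tetrahedral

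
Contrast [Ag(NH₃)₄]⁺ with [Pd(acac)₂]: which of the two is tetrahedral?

[Ag(NH₃)₄]⁺

For [Ag(NH₃)₄]⁺: Ammonia is neutral; balancing the +1 overall charge requires Ag(I). Silver is a group-11 element; Ag(I) is therefore d¹⁰. A d¹⁰ ion has no crystal-field stabilisation preference between square planar and tetrahedral, so four ligands adopt the sterically favoured tetrahedral geometry. → tetrahedral.
For [Pd(acac)₂]: Each acetylacetonate is −1; balancing the 0 overall charge requires Pd(II). Pd sits in group 10, so the d-electron count is 10 − 2 = 8. A 4d d⁸ ion has a large crystal-field splitting; square planar leaves the high-energy d_{x²−y²} orbital empty and maximises CFSE. → square planar.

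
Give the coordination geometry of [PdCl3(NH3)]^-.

Summing ligand charges against the −1 overall charge gives an oxidation state of +2 for palladium.
Palladium is a group-10 element; Pd(II) is therefore d⁸.
With 4 monodentate ligands the coordination number is 4.
A 4d d⁸ ion has a large crystal-field splitting; square planar leaves the high-energy d_{x²−y²} orbital empty and maximises CFSE.

square planar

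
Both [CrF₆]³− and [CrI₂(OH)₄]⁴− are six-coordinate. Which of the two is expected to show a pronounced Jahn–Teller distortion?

[CrF₆]³−: Ligand charges: each fluoride is −1. With an overall charge of −3 the chromium centre must be in the +3 oxidation state. Chromium is a group-6 element; Cr(III) is therefore d³. The d³ configuration leaves the e_g set evenly filled (or empty) — no strong Jahn–Teller driving force.
[CrI₂(OH)₄]⁴−: Ligand charges: each iodide is −1; each hydroxide is −1. With an overall charge of −4 the chromium centre must be in the +2 oxidation state. Group 6 minus oxidation state 2 gives a d⁴ configuration. Hydroxide and iodide are weak-field ligands for a first-row metal, so the complex is high-spin. The t₂g³e_g¹ (high-spin) configuration has an unevenly filled e_g set; the Jahn–Teller theorem predicts a tetragonal distortion (typically axial elongation) to lift the degeneracy.

[CrI₂(OH)₄]⁴−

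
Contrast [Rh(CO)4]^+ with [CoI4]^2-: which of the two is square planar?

For [Rh(CO)4]^+: Ligand charges: carbonyl is neutral. With an overall charge of +1 the rhodium centre must be in the +1 oxidation state. Rhodium is a group-9 element; Rh(I) is therefore d⁸. A 4d d⁸ ion has a large crystal-field splitting; square planar leaves the high-energy d_{x²−y²} orbital empty and maximises CFSE. → square planar.
For [CoI4]^2-: Each iodide is −1; balancing the −2 overall charge requires Co(II). Cobalt is a group-9 element; Co(II) is therefore d⁷. For a high-spin 3d d⁷ ion with weak-field ligands the small Δₜ gives little square-planar CFSE advantage, so four ligands adopt the sterically favoured tetrahedral geometry. → tetrahedral.

[Rh(CO)4]^+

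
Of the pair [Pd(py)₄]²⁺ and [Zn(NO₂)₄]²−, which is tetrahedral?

For [Pd(py)₄]²⁺: Pyridine is neutral; balancing the +2 overall charge requires Pd(II). Pd sits in group 10, so the d-electron count is 10 − 2 = 8. A 4d d⁸ ion has a large crystal-field splitting; square planar leaves the high-energy d_{x²−y²} orbital empty and maximises CFSE. → square planar.
For [Zn(NO₂)₄]²−: Each nitro (N-bound nitrite) is −1; balancing the −2 overall charge requires Zn(II). Group 12 minus oxidation state 2 gives a d¹⁰ configuration. A d¹⁰ ion has no crystal-field stabilisation preference between square planar and tetrahedral, so four ligands adopt the sterically favoured tetrahedral geometry. → tetrahedral.

[Zn(NO₂)₄]²−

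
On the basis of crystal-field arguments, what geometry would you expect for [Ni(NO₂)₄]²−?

square planar

Each nitro (N-bound nitrite) is −1; balancing the −2 overall charge requires Ni(II).
Ni sits in group 10, so the d-electron count is 10 − 2 = 8.
Coordination number: 4.
Nitro (N-bound nitrite) is a strong-field ligand (high in the spectrochemical series).
A 3d d⁸ ion with strong-field ligands gains enough CFSE to favour square planar over tetrahedral.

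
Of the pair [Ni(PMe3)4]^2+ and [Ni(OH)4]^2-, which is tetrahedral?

[Ni(OH)4]^2-

For [Ni(PMe3)4]^2+: Ligand charges: trimethylphosphine is neutral. With an overall charge of +2 the nickel centre must be in the +2 oxidation state. Ni sits in group 10, so the d-electron count is 10 − 2 = 8. Trimethylphosphine is a strong-field ligand (high in the spectrochemical series). A 3d d⁸ ion with strong-field ligands gains enough CFSE to favour square planar over tetrahedral. → square planar.
For [Ni(OH)4]^2-: Summing ligand charges against the −2 overall charge gives an oxidation state of +2 for nickel. Group 10 minus oxidation state 2 gives a d⁸ configuration. Hydroxide is a weak-field ligand. With weak-field ligands the CFSE gain from square planar is small, so a 3d d⁸ ion takes the sterically preferred tetrahedral geometry. → tetrahedral.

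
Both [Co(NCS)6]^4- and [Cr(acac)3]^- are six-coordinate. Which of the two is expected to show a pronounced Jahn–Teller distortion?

[Co(NCS)6]^4-: Each isothiocyanate is −1; balancing the −4 overall charge requires Co(II). Co sits in group 9, so the d-electron count is 9 − 2 = 7. Isothiocyanate is a weak-field ligand for a first-row metal, so the complex is high-spin. The d⁷ configuration leaves the e_g set evenly filled (or empty) — no strong Jahn–Teller driving force.
[Cr(acac)3]^-: Each acetylacetonate is −1; balancing the −1 overall charge requires Cr(II). Group 6 minus oxidation state 2 gives a d⁴ configuration. Acetylacetonate is a weak-field ligand for a first-row metal, so the complex is high-spin. The t₂g³e_g¹ (high-spin) configuration has an unevenly filled e_g set; the Jahn–Teller theorem predicts a tetragonal distortion (typically axial elongation) to lift the degeneracy.

[Cr(acac)3]^-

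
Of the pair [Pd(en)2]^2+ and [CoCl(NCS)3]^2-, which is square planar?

[Pd(en)2]^2+

For [Pd(en)2]^2+: Ligand charges: ethylenediamine is neutral. With an overall charge of +2 the palladium centre must be in the +2 oxidation state. Group 10 minus oxidation state 2 gives a d⁸ configuration. A 4d d⁸ ion has a large crystal-field splitting; square planar leaves the high-energy d_{x²−y²} orbital empty and maximises CFSE. → square planar.
For [CoCl(NCS)3]^2-: Each chloride is −1; each isothiocyanate is −1; balancing the −2 overall charge requires Co(II). Co sits in group 9, so the d-electron count is 9 − 2 = 7. For a high-spin 3d d⁷ ion with weak-field ligands the small Δₜ gives little square-planar CFSE advantage, so four ligands adopt the sterically favoured tetrahedral geometry. → tetrahedral.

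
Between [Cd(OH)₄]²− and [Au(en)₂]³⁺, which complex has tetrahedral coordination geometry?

[Cd(OH)₄]²−

For [Cd(OH)₄]²−: Ligand charges: each hydroxide is −1. With an overall charge of −2 the cadmium centre must be in the +2 oxidation state. Cadmium is a group-12 element; Cd(II) is therefore d¹⁰. A d¹⁰ ion has no crystal-field stabilisation preference between square planar and tetrahedral, so four ligands adopt the sterically favoured tetrahedral geometry. → tetrahedral.
For [Au(en)₂]³⁺: Summing ligand charges against the +3 overall charge gives an oxidation state of +3 for gold. Group 11 minus oxidation state 3 gives a d⁸ configuration. A 5d d⁸ ion has a large crystal-field splitting; square planar leaves the high-energy d_{x²−y²} orbital empty and maximises CFSE. → square planar.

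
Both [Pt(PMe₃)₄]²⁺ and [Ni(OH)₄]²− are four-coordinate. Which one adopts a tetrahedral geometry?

For [Pt(PMe₃)₄]²⁺: Trimethylphosphine is neutral; balancing the +2 overall charge requires Pt(II). Pt sits in group 10, so the d-electron count is 10 − 2 = 8. A 5d d⁸ ion has a large crystal-field splitting; square planar leaves the high-energy d_{x²−y²} orbital empty and maximises CFSE. → square planar.
For [Ni(OH)₄]²−: Summing ligand charges against the −2 overall charge gives an oxidation state of +2 for nickel. Nickel is a group-10 element; Ni(II) is therefore d⁸. Hydroxide is a weak-field ligand. With weak-field ligands the CFSE gain from square planar is small, so a 3d d⁸ ion takes the sterically preferred tetrahedral geometry. → tetrahedral.

[Ni(OH)₄]²−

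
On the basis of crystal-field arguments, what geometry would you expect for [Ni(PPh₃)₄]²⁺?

square planar

Summing ligand charges against the +2 overall charge gives an oxidation state of +2 for nickel.
Ni sits in group 10, so the d-electron count is 10 − 2 = 8.
With 4 monodentate ligands the coordination number is 4.
Triphenylphosphine is a strong-field ligand (high in the spectrochemical series).
A 3d d⁸ ion with strong-field ligands gains enough CFSE to favour square planar over tetrahedral.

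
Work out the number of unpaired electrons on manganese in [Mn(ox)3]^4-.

5 unpaired electrons

Each oxalate is −2; balancing the −4 overall charge requires Mn(II).
Mn sits in group 7, so the d-electron count is 7 − 2 = 5.
Counting donor atoms: 3×oxalate (bidentate) → 6 donors. Coordination number = 6.
The spin state decides the count: Oxalate is a weak-field ligand for a first-row metal, so the complex is high-spin.
An octahedral high-spin d⁵ ion is t₂g³e_g², giving 5 unpaired electrons.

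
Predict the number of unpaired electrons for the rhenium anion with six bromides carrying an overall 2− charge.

Summing ligand charges against the −2 overall charge gives an oxidation state of +4 for rhenium.
Group 7 minus oxidation state 4 gives a d³ configuration.
In an octahedral field the d³ configuration is t₂g³e_g⁰ (only one arrangement possible), giving 3 unpaired electrons.

3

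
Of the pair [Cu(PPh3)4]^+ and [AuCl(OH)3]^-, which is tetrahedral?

[Cu(PPh3)4]^+

For [Cu(PPh3)4]^+: Triphenylphosphine is neutral; balancing the +1 overall charge requires Cu(I). Copper is a group-11 element; Cu(I) is therefore d¹⁰. A d¹⁰ ion has no crystal-field stabilisation preference between square planar and tetrahedral, so four ligands adopt the sterically favoured tetrahedral geometry. → tetrahedral.
For [AuCl(OH)3]^-: Summing ligand charges against the −1 overall charge gives an oxidation state of +3 for gold. Au sits in group 11, so the d-electron count is 11 − 3 = 8. A 5d d⁸ ion has a large crystal-field splitting; square planar leaves the high-energy d_{x²−y²} orbital empty and maximises CFSE. → square planar.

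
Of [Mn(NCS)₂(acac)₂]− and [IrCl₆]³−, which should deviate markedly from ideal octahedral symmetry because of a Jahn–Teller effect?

[Mn(NCS)₂(acac)₂]−: Ligand charges: each isothiocyanate is −1; each acetylacetonate is −1. With an overall charge of −1 the manganese centre must be in the +3 oxidation state. Manganese is a group-7 element; Mn(III) is therefore d⁴. Acetylacetonate and isothiocyanate are weak-field ligands for a first-row metal, so the complex is high-spin. The t₂g³e_g¹ (high-spin) configuration has an unevenly filled e_g set; the Jahn–Teller theorem predicts a tetragonal distortion (typically axial elongation) to lift the degeneracy.
[IrCl₆]³−: Each chloride is −1; balancing the −3 overall charge requires Ir(III). Iridium is a group-9 element; Ir(III) is therefore d⁶. A 5d ion has a large Δₒ and is invariably low-spin. The d⁶ configuration leaves the e_g set evenly filled (or empty) — no strong Jahn–Teller driving force.

[Mn(NCS)₂(acac)₂]−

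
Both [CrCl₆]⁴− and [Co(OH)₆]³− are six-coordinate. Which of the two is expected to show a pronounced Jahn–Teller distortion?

[CrCl₆]⁴−: Summing ligand charges against the −4 overall charge gives an oxidation state of +2 for chromium. Cr sits in group 6, so the d-electron count is 6 − 2 = 4. Chloride is a weak-field ligand for a first-row metal, so the complex is high-spin. The t₂g³e_g¹ (high-spin) configuration has an unevenly filled e_g set; the Jahn–Teller theorem predicts a tetragonal distortion (typically axial elongation) to lift the degeneracy.
[Co(OH)₆]³−: Summing ligand charges against the −3 overall charge gives an oxidation state of +3 for cobalt. Cobalt is a group-9 element; Co(III) is therefore d⁶. Co(III) has an exceptionally large octahedral splitting and is low-spin with essentially every ligand except fluoride. The d⁶ configuration leaves the e_g set evenly filled (or empty) — no strong Jahn–Teller driving force.

[CrCl₆]⁴−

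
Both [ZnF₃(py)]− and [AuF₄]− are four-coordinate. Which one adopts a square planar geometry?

For [ZnF₃(py)]−: Ligand charges: each fluoride is −1; pyridine is neutral. With an overall charge of −1 the zinc centre must be in the +2 oxidation state. Zinc is a group-12 element; Zn(II) is therefore d¹⁰. A d¹⁰ ion has no crystal-field stabilisation preference between square planar and tetrahedral, so four ligands adopt the sterically favoured tetrahedral geometry. → tetrahedral.
For [AuF₄]−: Each fluoride is −1; balancing the −1 overall charge requires Au(III). Au sits in group 11, so the d-electron count is 11 − 3 = 8. A 5d d⁸ ion has a large crystal-field splitting; square planar leaves the high-energy d_{x²−y²} orbital empty and maximises CFSE. → square planar.

[AuF₄]−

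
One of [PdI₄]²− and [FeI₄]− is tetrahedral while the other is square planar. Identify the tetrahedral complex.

[FeI₄]−

For [PdI₄]²−: Each iodide is −1; balancing the −2 overall charge requires Pd(II). Group 10 minus oxidation state 2 gives a d⁸ configuration. A 4d d⁸ ion has a large crystal-field splitting; square planar leaves the high-energy d_{x²−y²} orbital empty and maximises CFSE. → square planar.
For [FeI₄]−: Ligand charges: each iodide is −1. With an overall charge of −1 the iron centre must be in the +3 oxidation state. Fe sits in group 8, so the d-electron count is 8 − 3 = 5. A high-spin d⁵ ion has zero CFSE in either geometry, so four ligands adopt the sterically favoured tetrahedral geometry. → tetrahedral.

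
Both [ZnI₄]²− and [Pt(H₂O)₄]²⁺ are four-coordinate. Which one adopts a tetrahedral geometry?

For [ZnI₄]²−: Summing ligand charges against the −2 overall charge gives an oxidation state of +2 for zinc. Zn sits in group 12, so the d-electron count is 12 − 2 = 10. A d¹⁰ ion has no crystal-field stabilisation preference between square planar and tetrahedral, so four ligands adopt the sterically favoured tetrahedral geometry. → tetrahedral.
For [Pt(H₂O)₄]²⁺: Water is neutral; balancing the +2 overall charge requires Pt(II). Pt sits in group 10, so the d-electron count is 10 − 2 = 8. A 5d d⁸ ion has a large crystal-field splitting; square planar leaves the high-energy d_{x²−y²} orbital empty and maximises CFSE. → square planar.

[ZnI₄]²−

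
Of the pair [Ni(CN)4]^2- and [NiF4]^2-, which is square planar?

[Ni(CN)4]^2-

For [Ni(CN)4]^2-: Each cyanide is −1; balancing the −2 overall charge requires Ni(II). Nickel is a group-10 element; Ni(II) is therefore d⁸. Cyanide is a strong-field ligand (high in the spectrochemical series). A 3d d⁸ ion with strong-field ligands gains enough CFSE to favour square planar over tetrahedral. → square planar.
For [NiF4]^2-: Summing ligand charges against the −2 overall charge gives an oxidation state of +2 for nickel. Group 10 minus oxidation state 2 gives a d⁸ configuration. Fluoride is a weak-field ligand. With weak-field ligands the CFSE gain from square planar is small, so a 3d d⁸ ion takes the sterically preferred tetrahedral geometry. → tetrahedral.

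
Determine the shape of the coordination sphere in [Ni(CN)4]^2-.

Ligand charges: each cyanide is −1. With an overall charge of −2 the nickel centre must be in the +2 oxidation state.
Group 10 minus oxidation state 2 gives a d⁸ configuration.
Coordination number: 4.
Cyanide is a strong-field ligand (high in the spectrochemical series).
A 3d d⁸ ion with strong-field ligands gains enough CFSE to favour square planar over tetrahedral.

square planar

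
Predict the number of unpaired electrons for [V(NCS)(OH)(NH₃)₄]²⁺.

1 unpaired electron

Summing ligand charges against the +2 overall charge gives an oxidation state of +4 for vanadium.
Vanadium is a group-5 element; V(IV) is therefore d¹.
In an octahedral field the d¹ configuration is t₂g¹e_g⁰ (only one arrangement possible), giving 1 unpaired electron.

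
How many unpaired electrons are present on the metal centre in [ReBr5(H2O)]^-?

Summing ligand charges against the −1 overall charge gives an oxidation state of +4 for rhenium.
Rhenium is a group-7 element; Re(IV) is therefore d³.
In an octahedral field the d³ configuration is t₂g³e_g⁰ (only one arrangement possible), giving 3 unpaired electrons.

3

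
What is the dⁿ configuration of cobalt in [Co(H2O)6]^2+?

Ligand charges: water is neutral. With an overall charge of +2 the cobalt centre must be in the +2 oxidation state.
Co sits in group 9, so the d-electron count is 9 − 2 = 7.

d⁷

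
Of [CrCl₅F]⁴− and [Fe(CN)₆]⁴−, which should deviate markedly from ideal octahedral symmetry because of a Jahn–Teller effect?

[CrCl₅F]⁴−

[CrCl₅F]⁴−: Each chloride is −1; each fluoride is −1; balancing the −4 overall charge requires Cr(II). Cr sits in group 6, so the d-electron count is 6 − 2 = 4. Chloride and fluoride are weak-field ligands for a first-row metal, so the complex is high-spin. The t₂g³e_g¹ (high-spin) configuration has an unevenly filled e_g set; the Jahn–Teller theorem predicts a tetragonal distortion (typically axial elongation) to lift the degeneracy.
[Fe(CN)₆]⁴−: Ligand charges: each cyanide is −1. With an overall charge of −4 the iron centre must be in the +2 oxidation state. Iron is a group-8 element; Fe(II) is therefore d⁶. Cyanide is a strong-field ligand (high in the spectrochemical series) for a first-row metal, so the complex is low-spin. The d⁶ configuration leaves the e_g set evenly filled (or empty) — no strong Jahn–Teller driving force.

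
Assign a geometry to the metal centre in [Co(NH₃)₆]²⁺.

Summing ligand charges against the +2 overall charge gives an oxidation state of +2 for cobalt.
Group 9 minus oxidation state 2 gives a d⁷ configuration.
With 6 monodentate ligands the coordination number is 6.
Six donors around a single metal centre give an octahedral coordination sphere.

octahedral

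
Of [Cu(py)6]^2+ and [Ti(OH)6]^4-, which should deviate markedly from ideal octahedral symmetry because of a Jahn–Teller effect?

[Cu(py)6]^2+: Summing ligand charges against the +2 overall charge gives an oxidation state of +2 for copper. Group 11 minus oxidation state 2 gives a d⁹ configuration. The t₂g⁶e_g³ configuration has an unevenly filled e_g set; the Jahn–Teller theorem predicts a tetragonal distortion (typically axial elongation) to lift the degeneracy.
[Ti(OH)6]^4-: Each hydroxide is −1; balancing the −4 overall charge requires Ti(II). Group 4 minus oxidation state 2 gives a d² configuration. The d² configuration leaves the e_g set evenly filled (or empty) — no strong Jahn–Teller driving force.

[Cu(py)6]^2+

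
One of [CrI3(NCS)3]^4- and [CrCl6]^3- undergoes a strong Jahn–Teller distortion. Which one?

[CrI3(NCS)3]^4-

[CrI3(NCS)3]^4-: Summing ligand charges against the −4 overall charge gives an oxidation state of +2 for chromium. Group 6 minus oxidation state 2 gives a d⁴ configuration. Iodide and isothiocyanate are weak-field ligands for a first-row metal, so the complex is high-spin. The t₂g³e_g¹ (high-spin) configuration has an unevenly filled e_g set; the Jahn–Teller theorem predicts a tetragonal distortion (typically axial elongation) to lift the degeneracy.
[CrCl6]^3-: Each chloride is −1; balancing the −3 overall charge requires Cr(III). Chromium is a group-6 element; Cr(III) is therefore d³. The d³ configuration leaves the e_g set evenly filled (or empty) — no strong Jahn–Teller driving force.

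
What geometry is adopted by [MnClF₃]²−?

Ligand charges: each chloride is −1; each fluoride is −1. With an overall charge of −2 the manganese centre must be in the +2 oxidation state.
Manganese is a group-7 element; Mn(II) is therefore d⁵.
With 4 monodentate ligands the coordination number is 4.
Chloride and fluoride are weak-field ligands.
A high-spin d⁵ ion has zero CFSE in either geometry, so four ligands adopt the sterically favoured tetrahedral geometry.

tetrahedral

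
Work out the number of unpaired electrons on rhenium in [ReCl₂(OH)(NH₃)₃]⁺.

Ligand charges: each chloride is −1; each hydroxide is −1; ammonia is neutral. With an overall charge of +1 the rhenium centre must be in the +4 oxidation state.
Re sits in group 7, so the d-electron count is 7 − 4 = 3.
In an octahedral field the d³ configuration is t₂g³e_g⁰ (only one arrangement possible), giving 3 unpaired electrons.

3 unpaired electrons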